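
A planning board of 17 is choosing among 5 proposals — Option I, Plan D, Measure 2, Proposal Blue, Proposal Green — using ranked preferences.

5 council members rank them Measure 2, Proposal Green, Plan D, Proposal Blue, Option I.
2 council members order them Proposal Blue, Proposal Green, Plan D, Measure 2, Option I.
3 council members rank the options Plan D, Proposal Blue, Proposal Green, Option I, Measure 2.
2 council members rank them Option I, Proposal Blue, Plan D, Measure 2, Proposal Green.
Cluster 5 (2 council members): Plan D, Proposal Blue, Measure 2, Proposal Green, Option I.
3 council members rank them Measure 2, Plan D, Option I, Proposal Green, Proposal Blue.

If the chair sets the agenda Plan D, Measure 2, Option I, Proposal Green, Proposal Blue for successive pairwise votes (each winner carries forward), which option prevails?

Plan D

Round 1: Plan D vs Measure 2 — 9–8, Plan D advances.
Round 2: Plan D vs Option I — 15–2, Plan D advances.
Round 3: Plan D vs Proposal Green — 10–7, Plan D advances.
Round 4: Plan D vs Proposal Blue — 13–4, Plan D advances.
Plan D survives the agenda.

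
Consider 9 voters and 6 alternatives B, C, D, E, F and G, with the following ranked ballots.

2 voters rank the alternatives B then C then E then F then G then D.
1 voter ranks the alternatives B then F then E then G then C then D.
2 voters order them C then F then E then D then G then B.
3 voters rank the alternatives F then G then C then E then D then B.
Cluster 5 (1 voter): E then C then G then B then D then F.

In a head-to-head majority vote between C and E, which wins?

C

Ballots ranking C above E: 2 + 2 + 3 = 7.
Ballots ranking E above C: 9 − 7 = 2.
C wins the head-to-head 7–2.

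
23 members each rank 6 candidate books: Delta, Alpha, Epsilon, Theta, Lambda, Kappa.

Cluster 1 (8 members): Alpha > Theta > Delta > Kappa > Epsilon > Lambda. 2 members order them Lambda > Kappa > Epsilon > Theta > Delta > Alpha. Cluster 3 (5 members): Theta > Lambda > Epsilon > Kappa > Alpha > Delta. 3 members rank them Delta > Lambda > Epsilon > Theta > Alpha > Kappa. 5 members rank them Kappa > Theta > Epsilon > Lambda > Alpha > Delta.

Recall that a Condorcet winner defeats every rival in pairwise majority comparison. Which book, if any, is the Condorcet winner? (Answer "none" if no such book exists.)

Check each pair by majority over 23 ballots:
Delta–Alpha: Alpha 18–5.
Delta vs Epsilon: Epsilon wins 12–11.
Delta–Theta: Theta 20–3.
Delta vs Lambda: Lambda, 12–11.
Delta–Kappa: Kappa 12–11.
Alpha vs Epsilon: Epsilon, 15–8.
Alpha vs Theta: Theta, 15–8.
Alpha–Lambda: Lambda 15–8.
Alpha vs Kappa: Kappa wins 12–11.
Epsilon vs Theta: Theta wins 18–5.
Epsilon–Lambda: Epsilon 13–10.
Epsilon vs Kappa: Kappa, 15–8.
Theta vs Lambda: Theta wins 18–5.
Theta vs Kappa: Theta wins 16–7.
Lambda–Kappa: Kappa 13–10.
Theta defeats every rival head-to-head and is the Condorcet winner.

Theta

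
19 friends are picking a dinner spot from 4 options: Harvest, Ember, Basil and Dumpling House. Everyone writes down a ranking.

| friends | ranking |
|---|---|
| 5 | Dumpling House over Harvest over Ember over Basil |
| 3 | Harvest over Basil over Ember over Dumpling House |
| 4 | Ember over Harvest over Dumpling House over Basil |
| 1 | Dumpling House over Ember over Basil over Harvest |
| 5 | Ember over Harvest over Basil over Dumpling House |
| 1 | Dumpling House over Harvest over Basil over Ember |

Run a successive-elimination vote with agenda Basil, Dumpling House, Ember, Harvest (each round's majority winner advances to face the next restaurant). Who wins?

Round 1: Basil vs Dumpling House — 8–11, Dumpling House advances.
Round 2: Dumpling House vs Ember — 7–12, Ember advances.
Round 3: Ember vs Harvest — 10–9, Ember advances.
Ember survives the agenda.

Ember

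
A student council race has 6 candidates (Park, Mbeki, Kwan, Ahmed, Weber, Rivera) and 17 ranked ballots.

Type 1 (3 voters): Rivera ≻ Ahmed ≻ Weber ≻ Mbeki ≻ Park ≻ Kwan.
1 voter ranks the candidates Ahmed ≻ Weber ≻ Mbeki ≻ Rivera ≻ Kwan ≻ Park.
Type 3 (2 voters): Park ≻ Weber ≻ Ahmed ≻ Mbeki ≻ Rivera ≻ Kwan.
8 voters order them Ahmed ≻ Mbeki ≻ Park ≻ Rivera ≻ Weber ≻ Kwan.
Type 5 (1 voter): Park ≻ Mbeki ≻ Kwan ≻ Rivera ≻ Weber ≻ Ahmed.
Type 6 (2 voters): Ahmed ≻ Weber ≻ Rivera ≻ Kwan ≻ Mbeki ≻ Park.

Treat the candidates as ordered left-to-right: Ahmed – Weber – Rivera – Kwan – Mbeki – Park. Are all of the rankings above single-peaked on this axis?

Axis positions: Ahmed=1, Weber=2, Rivera=3, Kwan=4, Mbeki=5, Park=6.
Type 1: ranking walks positions 3-1-2-5-6-4; Ahmed is ranked above Weber even though Weber lies between Ahmed and the peak Rivera on the axis — preferences dip and rise again. Not single-peaked.
Type 2: ranking walks positions 1-2-5-3-4-6; Mbeki is ranked above Rivera even though Rivera lies between Mbeki and the peak Ahmed on the axis — preferences dip and rise again. Not single-peaked.
Type 3: ranking walks positions 6-2-1-5-3-4; Weber is ranked above Mbeki even though Mbeki lies between Weber and the peak Park on the axis — preferences dip and rise again. Not single-peaked.
Type 4: ranking walks positions 1-5-6-3-2-4; Mbeki is ranked above Weber even though Weber lies between Mbeki and the peak Ahmed on the axis — preferences dip and rise again. Not single-peaked.
Type 5 (peak Park at position 6): ranking walks positions 6-5-4-3-2-1, expanding outward from the peak — single-peaked.
Type 6 (peak Ahmed at position 1): ranking walks positions 1-2-3-4-5-6, expanding outward from the peak — single-peaked.
Type 1 violates single-peakedness, so the profile is not single-peaked on this axis.

no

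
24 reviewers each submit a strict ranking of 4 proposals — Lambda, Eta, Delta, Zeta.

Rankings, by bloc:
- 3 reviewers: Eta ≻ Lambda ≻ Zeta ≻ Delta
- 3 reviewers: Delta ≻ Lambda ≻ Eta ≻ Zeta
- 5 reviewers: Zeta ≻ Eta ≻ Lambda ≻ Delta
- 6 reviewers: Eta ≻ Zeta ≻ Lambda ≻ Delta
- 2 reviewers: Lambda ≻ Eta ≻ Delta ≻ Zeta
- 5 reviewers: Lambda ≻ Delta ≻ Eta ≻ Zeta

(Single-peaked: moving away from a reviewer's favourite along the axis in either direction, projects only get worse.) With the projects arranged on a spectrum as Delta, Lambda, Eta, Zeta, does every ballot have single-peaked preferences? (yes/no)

yes

Axis positions: Delta=1, Lambda=2, Eta=3, Zeta=4.
Bloc 1 (peak Eta at position 3): ranking walks positions 3-2-4-1, expanding outward from the peak — single-peaked.
Bloc 2 (peak Delta at position 1): ranking walks positions 1-2-3-4, expanding outward from the peak — single-peaked.
Bloc 3 (peak Zeta at position 4): ranking walks positions 4-3-2-1, expanding outward from the peak — single-peaked.
Bloc 4 (peak Eta at position 3): ranking walks positions 3-4-2-1, expanding outward from the peak — single-peaked.
Bloc 5 (peak Lambda at position 2): ranking walks positions 2-3-1-4, expanding outward from the peak — single-peaked.
Bloc 6 (peak Lambda at position 2): ranking walks positions 2-1-3-4, expanding outward from the peak — single-peaked.
Every ranking is single-peaked on this axis.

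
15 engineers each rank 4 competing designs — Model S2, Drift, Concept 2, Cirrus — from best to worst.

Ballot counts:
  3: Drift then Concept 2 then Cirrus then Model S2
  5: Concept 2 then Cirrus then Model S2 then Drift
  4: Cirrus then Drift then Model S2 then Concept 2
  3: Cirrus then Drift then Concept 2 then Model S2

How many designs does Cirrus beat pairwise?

2

Cirrus against each rival (15 engineers):
Cirrus vs Model S2: 3+5+4+3 = 15 for Cirrus, 0 for Model S2 — Cirrus by 15–0.
Cirrus vs Drift: Cirrus is ranked higher on 5+4+3 = 12 ballots, Drift on 3. Cirrus wins 12–3.
Cirrus vs Concept 2: 7 to 8, Concept 2.
Cirrus beats Model S2, Drift; loses to Concept 2 — 2 pairwise wins.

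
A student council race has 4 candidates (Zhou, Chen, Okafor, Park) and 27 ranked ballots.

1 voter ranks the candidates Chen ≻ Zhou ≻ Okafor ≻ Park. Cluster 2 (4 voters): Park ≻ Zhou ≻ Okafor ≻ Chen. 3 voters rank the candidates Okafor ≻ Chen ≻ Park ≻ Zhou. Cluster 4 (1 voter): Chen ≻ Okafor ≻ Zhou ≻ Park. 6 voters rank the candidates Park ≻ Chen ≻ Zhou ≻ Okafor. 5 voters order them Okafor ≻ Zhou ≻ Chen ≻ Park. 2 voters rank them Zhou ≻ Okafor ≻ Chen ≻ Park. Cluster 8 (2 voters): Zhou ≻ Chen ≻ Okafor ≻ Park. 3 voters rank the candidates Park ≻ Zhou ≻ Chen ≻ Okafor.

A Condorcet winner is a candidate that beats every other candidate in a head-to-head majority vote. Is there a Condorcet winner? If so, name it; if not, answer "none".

Pairwise majorities:
Zhou vs Chen: 4+5+2+2+3 = 16 for Zhou, 11 for Chen — Zhou by 16–11.
Zhou vs Okafor: 1+4+6+2+2+3 = 18 for Zhou, 9 for Okafor — Zhou by 18–9.
Zhou vs Park: 1+1+5+2+2 = 11 for Zhou, 16 for Park — Park by 16–11.
Chen vs Okafor: 13 to 14, Okafor.
Chen vs Park: Chen is ranked higher on 1+3+1+5+2+2 = 14 ballots, Park on 13. Chen wins 14–13.
Okafor vs Park: Okafor preferred on 1+3+1+5+2+2 = 14 ballots; Okafor wins 14–13.
Every candidate loses at least once (Zhou loses to Park; Chen loses to Zhou; Okafor loses to Zhou; Park loses to Chen). The majority relation contains the cycle Zhou → Chen → Park → Zhou, so there is no Condorcet winner.

none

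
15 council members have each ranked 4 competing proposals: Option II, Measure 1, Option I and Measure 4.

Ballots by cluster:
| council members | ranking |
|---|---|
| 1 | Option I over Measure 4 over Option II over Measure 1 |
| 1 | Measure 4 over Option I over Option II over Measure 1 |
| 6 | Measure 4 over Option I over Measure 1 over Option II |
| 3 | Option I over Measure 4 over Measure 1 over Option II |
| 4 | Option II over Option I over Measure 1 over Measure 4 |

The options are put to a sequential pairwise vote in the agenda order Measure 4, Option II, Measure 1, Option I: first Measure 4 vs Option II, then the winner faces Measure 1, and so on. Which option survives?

Round 1: Measure 4 vs Option II — 11–4, Measure 4 advances.
Round 2: Measure 4 vs Measure 1 — 11–4, Measure 4 advances.
Round 3: Measure 4 vs Option I — 7–8, Option I advances.
The agenda winner is Option I.

Option I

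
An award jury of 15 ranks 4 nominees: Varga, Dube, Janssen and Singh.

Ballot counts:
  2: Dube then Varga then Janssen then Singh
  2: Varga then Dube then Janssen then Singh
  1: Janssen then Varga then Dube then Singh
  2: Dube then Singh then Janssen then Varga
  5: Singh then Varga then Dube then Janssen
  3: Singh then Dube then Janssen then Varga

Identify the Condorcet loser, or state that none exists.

Janssen

Pairwise majorities:
Varga vs Dube: Varga preferred on 2+1+5 = 8 ballots; Varga wins 8–7.
Varga–Janssen: Varga 9–6.
Varga vs Singh: Singh, 10–5.
Dube vs Janssen: Dube wins 14–1.
Dube–Singh: Singh 8–7.
Janssen vs Singh: Singh, 10–5.
Janssen is beaten in every head-to-head and is the Condorcet loser.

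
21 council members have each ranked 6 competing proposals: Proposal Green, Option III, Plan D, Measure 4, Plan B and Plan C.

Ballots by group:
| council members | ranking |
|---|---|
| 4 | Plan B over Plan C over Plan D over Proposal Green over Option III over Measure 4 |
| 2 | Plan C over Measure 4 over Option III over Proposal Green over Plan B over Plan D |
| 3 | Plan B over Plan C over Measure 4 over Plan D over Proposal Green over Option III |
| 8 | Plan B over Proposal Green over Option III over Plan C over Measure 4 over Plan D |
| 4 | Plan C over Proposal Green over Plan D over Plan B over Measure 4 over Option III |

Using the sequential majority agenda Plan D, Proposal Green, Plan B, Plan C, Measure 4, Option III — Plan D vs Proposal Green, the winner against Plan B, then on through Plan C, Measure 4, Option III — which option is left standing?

Round 1: Plan D vs Proposal Green — 7–14, Proposal Green advances.
Round 2: Proposal Green vs Plan B — 6–15, Plan B advances.
Round 3: Plan B vs Plan C — 15–6, Plan B advances.
Round 4: Plan B vs Measure 4 — 19–2, Plan B advances.
Round 5: Plan B vs Option III — 19–2, Plan B advances.
The agenda winner is Plan B.

Plan B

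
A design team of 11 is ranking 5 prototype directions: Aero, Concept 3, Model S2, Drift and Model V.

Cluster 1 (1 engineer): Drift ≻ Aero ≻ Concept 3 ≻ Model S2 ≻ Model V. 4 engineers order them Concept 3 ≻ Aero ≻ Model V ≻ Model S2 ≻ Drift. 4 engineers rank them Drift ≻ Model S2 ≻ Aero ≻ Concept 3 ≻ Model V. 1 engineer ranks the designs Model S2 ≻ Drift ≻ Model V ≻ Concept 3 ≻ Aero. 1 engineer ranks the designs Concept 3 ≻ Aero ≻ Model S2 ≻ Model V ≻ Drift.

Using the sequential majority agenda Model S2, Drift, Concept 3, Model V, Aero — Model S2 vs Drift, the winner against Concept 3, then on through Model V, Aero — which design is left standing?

Concept 3

Round 1: Model S2 vs Drift — 6–5, Model S2 advances.
Round 2: Model S2 vs Concept 3 — 5–6, Concept 3 advances.
Round 3: Concept 3 vs Model V — 10–1, Concept 3 advances.
Round 4: Concept 3 vs Aero — 6–5, Concept 3 advances.
The agenda winner is Concept 3.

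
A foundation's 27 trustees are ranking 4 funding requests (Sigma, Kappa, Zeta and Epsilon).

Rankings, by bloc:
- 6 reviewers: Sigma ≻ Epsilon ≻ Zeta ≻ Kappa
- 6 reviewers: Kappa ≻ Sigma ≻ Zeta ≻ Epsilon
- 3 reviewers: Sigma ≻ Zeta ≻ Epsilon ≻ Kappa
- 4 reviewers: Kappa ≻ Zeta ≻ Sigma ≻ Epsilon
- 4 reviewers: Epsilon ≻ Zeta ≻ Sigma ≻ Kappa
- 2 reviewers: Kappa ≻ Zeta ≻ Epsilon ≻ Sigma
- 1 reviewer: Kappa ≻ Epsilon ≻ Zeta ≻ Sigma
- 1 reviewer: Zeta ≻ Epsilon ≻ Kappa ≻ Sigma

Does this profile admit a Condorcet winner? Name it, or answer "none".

Head-to-head results (27 reviewers):
Sigma vs Kappa: Kappa, 14–13.
Sigma vs Zeta: Sigma, 15–12.
Sigma vs Epsilon: 6+6+3+4 = 19 for Sigma, 8 for Epsilon — Sigma by 19–8.
Kappa–Zeta: Zeta 14–13.
Kappa vs Epsilon: Epsilon wins 14–13.
Zeta vs Epsilon: 6+3+4+2+1 = 16 for Zeta, 11 for Epsilon — Zeta by 16–11.
Every project loses at least once (Sigma loses to Kappa; Kappa loses to Zeta; Zeta loses to Sigma; Epsilon loses to Sigma). The majority relation contains the cycle Sigma → Zeta → Kappa → Sigma, so there is no Condorcet winner.

none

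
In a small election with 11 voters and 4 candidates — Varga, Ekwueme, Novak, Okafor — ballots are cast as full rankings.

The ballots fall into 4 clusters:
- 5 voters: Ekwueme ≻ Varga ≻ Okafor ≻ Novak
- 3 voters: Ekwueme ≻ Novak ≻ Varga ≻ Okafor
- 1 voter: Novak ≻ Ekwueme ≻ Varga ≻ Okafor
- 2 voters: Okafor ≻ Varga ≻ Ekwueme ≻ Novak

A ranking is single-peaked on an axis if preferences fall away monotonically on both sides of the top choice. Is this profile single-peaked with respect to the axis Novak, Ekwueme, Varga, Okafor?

Axis positions: Novak=1, Ekwueme=2, Varga=3, Okafor=4.
Cluster 1 (peak Ekwueme at position 2): ranking walks positions 2-3-4-1, expanding outward from the peak — single-peaked.
Cluster 2 (peak Ekwueme at position 2): ranking walks positions 2-1-3-4, expanding outward from the peak — single-peaked.
Cluster 3 (peak Novak at position 1): ranking walks positions 1-2-3-4, expanding outward from the peak — single-peaked.
Cluster 4 (peak Okafor at position 4): ranking walks positions 4-3-2-1, expanding outward from the peak — single-peaked.
Every ranking is single-peaked on this axis.

yes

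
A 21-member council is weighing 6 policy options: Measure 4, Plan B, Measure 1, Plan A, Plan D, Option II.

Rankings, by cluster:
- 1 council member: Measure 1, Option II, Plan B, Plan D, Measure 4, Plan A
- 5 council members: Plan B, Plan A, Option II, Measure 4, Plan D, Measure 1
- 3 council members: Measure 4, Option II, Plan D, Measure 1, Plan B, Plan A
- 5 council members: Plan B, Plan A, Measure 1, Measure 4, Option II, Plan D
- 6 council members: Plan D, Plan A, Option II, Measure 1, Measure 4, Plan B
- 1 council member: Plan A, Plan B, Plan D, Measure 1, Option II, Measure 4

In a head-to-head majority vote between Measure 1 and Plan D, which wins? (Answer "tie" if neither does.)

Ballots ranking Measure 1 above Plan D: 1 + 5 = 6.
Ballots ranking Plan D above Measure 1: 21 − 6 = 15.
Plan D wins the head-to-head 15–6.

Plan D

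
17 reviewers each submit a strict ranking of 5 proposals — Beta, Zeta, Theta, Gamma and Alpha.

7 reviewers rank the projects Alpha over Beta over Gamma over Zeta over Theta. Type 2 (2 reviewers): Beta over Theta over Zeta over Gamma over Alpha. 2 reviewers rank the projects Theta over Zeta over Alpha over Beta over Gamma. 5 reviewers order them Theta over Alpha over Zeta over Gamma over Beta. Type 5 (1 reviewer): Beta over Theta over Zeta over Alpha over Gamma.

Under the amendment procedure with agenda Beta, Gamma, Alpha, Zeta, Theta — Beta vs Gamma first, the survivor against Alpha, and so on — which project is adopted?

Round 1: Beta vs Gamma — 12–5, Beta advances.
Round 2: Beta vs Alpha — 3–14, Alpha advances.
Round 3: Alpha vs Zeta — 12–5, Alpha advances.
Round 4: Alpha vs Theta — 7–10, Theta advances.
The agenda winner is Theta.

Theta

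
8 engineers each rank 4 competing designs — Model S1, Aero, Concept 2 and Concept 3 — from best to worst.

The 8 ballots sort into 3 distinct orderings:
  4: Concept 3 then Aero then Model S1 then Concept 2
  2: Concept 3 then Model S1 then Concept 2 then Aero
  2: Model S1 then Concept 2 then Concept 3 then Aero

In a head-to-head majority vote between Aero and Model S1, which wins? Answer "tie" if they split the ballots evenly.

tie

Ballots ranking Aero above Model S1: 4.
Ballots ranking Model S1 above Aero: 8 − 4 = 4.
4–4: the pair ties.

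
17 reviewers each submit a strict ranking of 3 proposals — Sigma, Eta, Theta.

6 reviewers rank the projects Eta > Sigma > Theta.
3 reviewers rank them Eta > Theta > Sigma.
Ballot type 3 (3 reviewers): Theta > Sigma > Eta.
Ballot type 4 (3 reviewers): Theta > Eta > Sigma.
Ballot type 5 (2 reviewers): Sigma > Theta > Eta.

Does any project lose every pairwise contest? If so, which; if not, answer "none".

Pairwise majorities:
Sigma vs Eta: 3+2 = 5 for Sigma, 12 for Eta — Eta by 12–5.
Sigma–Theta: Theta 9–8.
Eta vs Theta: Eta wins 9–8.
Only Sigma has no wins; Sigma is the Condorcet loser.

Sigma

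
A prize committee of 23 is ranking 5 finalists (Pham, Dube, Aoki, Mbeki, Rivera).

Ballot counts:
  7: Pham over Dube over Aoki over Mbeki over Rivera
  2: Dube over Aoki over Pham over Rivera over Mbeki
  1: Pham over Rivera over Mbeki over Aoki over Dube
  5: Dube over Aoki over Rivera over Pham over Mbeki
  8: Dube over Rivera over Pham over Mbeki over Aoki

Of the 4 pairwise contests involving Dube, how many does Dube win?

Dube against each rival (23 jurors):
Dube vs Pham: Dube, 15–8.
Dube vs Aoki: Dube preferred on 7+2+5+8 = 22 ballots; Dube wins 22–1.
Dube vs Mbeki: Dube wins 22–1.
Dube vs Rivera: 7+2+5+8 = 22 for Dube, 1 for Rivera — Dube by 22–1.
Dube beats Pham, Aoki, Mbeki, Rivera — 4 pairwise wins.

4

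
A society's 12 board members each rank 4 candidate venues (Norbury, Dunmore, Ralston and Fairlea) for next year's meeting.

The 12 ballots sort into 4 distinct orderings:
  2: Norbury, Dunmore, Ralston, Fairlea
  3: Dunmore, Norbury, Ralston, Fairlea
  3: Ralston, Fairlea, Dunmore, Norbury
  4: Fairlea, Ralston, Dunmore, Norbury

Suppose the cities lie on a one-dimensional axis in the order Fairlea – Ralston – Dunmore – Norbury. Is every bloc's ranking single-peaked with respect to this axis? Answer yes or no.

Axis positions: Fairlea=1, Ralston=2, Dunmore=3, Norbury=4.
Bloc 1 (peak Norbury at position 4): ranking walks positions 4-3-2-1, expanding outward from the peak — single-peaked.
Bloc 2 (peak Dunmore at position 3): ranking walks positions 3-4-2-1, expanding outward from the peak — single-peaked.
Bloc 3 (peak Ralston at position 2): ranking walks positions 2-1-3-4, expanding outward from the peak — single-peaked.
Bloc 4 (peak Fairlea at position 1): ranking walks positions 1-2-3-4, expanding outward from the peak — single-peaked.
Every ranking is single-peaked on this axis.

yes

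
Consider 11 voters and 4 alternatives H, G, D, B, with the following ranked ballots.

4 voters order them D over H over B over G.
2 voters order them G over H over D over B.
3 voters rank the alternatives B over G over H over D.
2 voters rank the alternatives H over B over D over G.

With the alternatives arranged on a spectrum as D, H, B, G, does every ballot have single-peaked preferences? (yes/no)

Axis positions: D=1, H=2, B=3, G=4.
Group 1 (peak D at position 1): ranking walks positions 1-2-3-4, expanding outward from the peak — single-peaked.
Group 2: ranking walks positions 4-2-1-3; H is ranked above B even though B lies between H and the peak G on the axis — preferences dip and rise again. Not single-peaked.
Group 3 (peak B at position 3): ranking walks positions 3-4-2-1, expanding outward from the peak — single-peaked.
Group 4 (peak H at position 2): ranking walks positions 2-3-1-4, expanding outward from the peak — single-peaked.
Group 2 violates single-peakedness, so the profile is not single-peaked on this axis.

no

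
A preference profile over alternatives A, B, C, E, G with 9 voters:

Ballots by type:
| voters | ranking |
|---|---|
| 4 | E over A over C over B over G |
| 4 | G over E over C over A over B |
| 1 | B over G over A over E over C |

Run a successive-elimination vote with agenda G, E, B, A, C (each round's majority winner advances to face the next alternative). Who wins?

A

Round 1: G vs E — 5–4, G advances.
Round 2: G vs B — 4–5, B advances.
Round 3: B vs A — 1–8, A advances.
Round 4: A vs C — 5–4, A advances.
A survives the agenda.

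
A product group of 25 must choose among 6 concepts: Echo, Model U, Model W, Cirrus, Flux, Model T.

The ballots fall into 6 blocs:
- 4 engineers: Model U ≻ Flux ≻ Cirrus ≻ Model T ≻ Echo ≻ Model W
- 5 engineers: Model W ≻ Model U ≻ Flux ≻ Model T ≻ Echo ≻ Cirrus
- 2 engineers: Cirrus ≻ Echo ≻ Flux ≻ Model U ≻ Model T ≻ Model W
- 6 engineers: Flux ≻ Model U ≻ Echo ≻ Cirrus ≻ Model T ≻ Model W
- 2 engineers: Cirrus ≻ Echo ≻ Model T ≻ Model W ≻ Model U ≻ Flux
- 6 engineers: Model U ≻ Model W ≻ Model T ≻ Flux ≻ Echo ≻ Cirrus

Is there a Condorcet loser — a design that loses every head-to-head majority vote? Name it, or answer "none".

Pairwise majorities:
Echo vs Model U: 2+2 = 4 for Echo, 21 for Model U — Model U by 21–4.
Echo vs Model W: Echo preferred on 4+2+6+2 = 14 ballots; Echo wins 14–11.
Echo vs Cirrus: Echo, 17–8.
Echo vs Flux: 4 to 21, Flux.
Echo vs Model T: Echo preferred on 2+6+2 = 10 ballots; Model T wins 15–10.
Model U vs Model W: Model U preferred on 4+2+6+6 = 18 ballots; Model U wins 18–7.
Model U vs Cirrus: 21 to 4, Model U.
Model U vs Flux: Model U wins 17–8.
Model U vs Model T: Model U, 23–2.
Model W vs Cirrus: Cirrus, 14–11.
Model W vs Flux: 5+2+6 = 13 for Model W, 12 for Flux — Model W by 13–12.
Model W vs Model T: 11 to 14, Model T.
Cirrus vs Flux: 2+2 = 4 for Cirrus, 21 for Flux — Flux by 21–4.
Cirrus vs Model T: Cirrus preferred on 4+2+6+2 = 14 ballots; Cirrus wins 14–11.
Flux vs Model T: 4+5+2+6 = 17 for Flux, 8 for Model T — Flux by 17–8.
Each design has at least one pairwise win (Echo beats Model W; Model U beats Echo; Model W beats Flux; Cirrus beats Model W; Flux beats Echo; Model T beats Echo) — no Condorcet loser.

none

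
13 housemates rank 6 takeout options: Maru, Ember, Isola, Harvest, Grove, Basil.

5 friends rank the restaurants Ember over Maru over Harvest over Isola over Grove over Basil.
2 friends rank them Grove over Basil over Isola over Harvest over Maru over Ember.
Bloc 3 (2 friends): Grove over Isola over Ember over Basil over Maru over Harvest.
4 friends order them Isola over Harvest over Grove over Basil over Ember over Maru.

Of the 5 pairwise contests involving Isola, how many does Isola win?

5

Isola against each rival (13 friends):
Isola vs Maru: 2+2+4 = 8 for Isola, 5 for Maru — Isola by 8–5.
Isola vs Ember: Isola is ranked higher on 2+2+4 = 8 ballots, Ember on 5. Isola wins 8–5.
Isola vs Harvest: Isola, 8–5.
Isola vs Grove: 9 to 4, Isola.
Isola vs Basil: Isola preferred on 5+2+4 = 11 ballots; Isola wins 11–2.
Isola beats Maru, Ember, Harvest, Grove, Basil — 5 pairwise wins.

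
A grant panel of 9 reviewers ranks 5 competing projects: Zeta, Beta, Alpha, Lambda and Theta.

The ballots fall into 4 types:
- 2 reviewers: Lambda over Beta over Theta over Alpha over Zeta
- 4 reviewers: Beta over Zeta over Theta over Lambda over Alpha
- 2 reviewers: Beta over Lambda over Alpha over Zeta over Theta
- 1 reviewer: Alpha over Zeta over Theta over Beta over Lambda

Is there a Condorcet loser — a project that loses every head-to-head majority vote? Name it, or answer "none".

none

Head-to-head results (9 reviewers):
Zeta–Beta: Beta 8–1.
Zeta vs Alpha: Zeta is ranked higher on 4 ballots, Alpha on 5. Alpha wins 5–4.
Zeta vs Lambda: Zeta, 5–4.
Zeta vs Theta: Zeta, 7–2.
Beta vs Alpha: Beta wins 8–1.
Beta vs Lambda: Beta wins 7–2.
Beta vs Theta: Beta is ranked higher on 2+4+2 = 8 ballots, Theta on 1. Beta wins 8–1.
Alpha vs Lambda: 1 for Alpha, 8 for Lambda — Lambda by 8–1.
Alpha vs Theta: Theta, 6–3.
Lambda vs Theta: 2+2 = 4 for Lambda, 5 for Theta — Theta by 5–4.
Every project wins at least one matchup (Zeta beats Lambda; Beta beats Zeta; Alpha beats Zeta; Lambda beats Alpha; Theta beats Alpha), so there is no Condorcet loser.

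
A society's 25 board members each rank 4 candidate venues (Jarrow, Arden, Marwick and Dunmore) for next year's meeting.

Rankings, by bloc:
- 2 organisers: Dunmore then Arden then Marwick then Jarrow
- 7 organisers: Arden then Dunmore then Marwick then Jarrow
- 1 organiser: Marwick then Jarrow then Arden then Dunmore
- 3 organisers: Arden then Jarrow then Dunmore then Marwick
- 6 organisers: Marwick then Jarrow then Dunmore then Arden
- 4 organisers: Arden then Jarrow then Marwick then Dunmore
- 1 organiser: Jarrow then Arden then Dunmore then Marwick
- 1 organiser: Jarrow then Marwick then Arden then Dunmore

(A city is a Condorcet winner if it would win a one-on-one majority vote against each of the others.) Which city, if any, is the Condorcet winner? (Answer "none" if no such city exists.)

Arden

Check each pair by majority over 25 ballots:
Jarrow vs Arden: Arden wins 16–9.
Jarrow vs Marwick: Marwick, 16–9.
Jarrow vs Dunmore: Jarrow, 16–9.
Arden vs Marwick: Arden wins 17–8.
Arden–Dunmore: Arden 17–8.
Marwick vs Dunmore: Dunmore wins 13–12.
Only Arden has no losses; Arden is the Condorcet winner.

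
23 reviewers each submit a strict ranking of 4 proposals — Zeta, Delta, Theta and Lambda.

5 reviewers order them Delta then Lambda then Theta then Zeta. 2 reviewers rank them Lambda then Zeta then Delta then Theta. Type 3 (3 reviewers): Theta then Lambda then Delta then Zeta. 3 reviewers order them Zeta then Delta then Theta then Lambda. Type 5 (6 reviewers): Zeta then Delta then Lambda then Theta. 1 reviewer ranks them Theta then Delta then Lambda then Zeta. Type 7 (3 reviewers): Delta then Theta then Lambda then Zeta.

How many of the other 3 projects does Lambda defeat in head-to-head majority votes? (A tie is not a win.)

2

Lambda against each rival (23 reviewers):
Lambda–Zeta: Lambda 14–9.
Lambda vs Delta: Lambda preferred on 2+3 = 5 ballots; Delta wins 18–5.
Lambda vs Theta: Lambda wins 13–10.
Lambda beats Zeta, Theta; loses to Delta — 2 pairwise wins.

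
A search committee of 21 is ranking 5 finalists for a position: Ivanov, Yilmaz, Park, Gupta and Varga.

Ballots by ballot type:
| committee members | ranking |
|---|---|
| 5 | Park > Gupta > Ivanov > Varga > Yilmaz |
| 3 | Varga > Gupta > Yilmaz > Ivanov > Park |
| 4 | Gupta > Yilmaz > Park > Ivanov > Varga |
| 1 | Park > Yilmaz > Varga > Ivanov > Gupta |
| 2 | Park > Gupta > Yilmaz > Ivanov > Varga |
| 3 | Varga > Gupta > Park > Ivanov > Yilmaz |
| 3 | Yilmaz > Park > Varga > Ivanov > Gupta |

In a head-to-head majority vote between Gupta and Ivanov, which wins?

Ballots ranking Gupta above Ivanov: 5 + 3 + 4 + 2 + 3 = 17.
Ballots ranking Ivanov above Gupta: 21 − 17 = 4.
Gupta wins the head-to-head 17–4.

Gupta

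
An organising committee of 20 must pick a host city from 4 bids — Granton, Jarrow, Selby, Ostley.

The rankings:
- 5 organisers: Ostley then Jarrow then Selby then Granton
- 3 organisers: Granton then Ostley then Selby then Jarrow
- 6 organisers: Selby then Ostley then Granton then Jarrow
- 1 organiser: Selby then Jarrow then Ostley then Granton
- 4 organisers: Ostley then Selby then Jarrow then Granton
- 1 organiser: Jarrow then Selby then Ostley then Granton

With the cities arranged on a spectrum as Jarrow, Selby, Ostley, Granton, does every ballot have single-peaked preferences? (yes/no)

Axis positions: Jarrow=1, Selby=2, Ostley=3, Granton=4.
Ballot type 1: ranking walks positions 3-1-2-4; Jarrow is ranked above Selby even though Selby lies between Jarrow and the peak Ostley on the axis — preferences dip and rise again. Not single-peaked.
Ballot type 2 (peak Granton at position 4): ranking walks positions 4-3-2-1, expanding outward from the peak — single-peaked.
Ballot type 3 (peak Selby at position 2): ranking walks positions 2-3-4-1, expanding outward from the peak — single-peaked.
Ballot type 4 (peak Selby at position 2): ranking walks positions 2-1-3-4, expanding outward from the peak — single-peaked.
Ballot type 5 (peak Ostley at position 3): ranking walks positions 3-2-1-4, expanding outward from the peak — single-peaked.
Ballot type 6 (peak Jarrow at position 1): ranking walks positions 1-2-3-4, expanding outward from the peak — single-peaked.
Ballot type 1 violates single-peakedness, so the profile is not single-peaked on this axis.

no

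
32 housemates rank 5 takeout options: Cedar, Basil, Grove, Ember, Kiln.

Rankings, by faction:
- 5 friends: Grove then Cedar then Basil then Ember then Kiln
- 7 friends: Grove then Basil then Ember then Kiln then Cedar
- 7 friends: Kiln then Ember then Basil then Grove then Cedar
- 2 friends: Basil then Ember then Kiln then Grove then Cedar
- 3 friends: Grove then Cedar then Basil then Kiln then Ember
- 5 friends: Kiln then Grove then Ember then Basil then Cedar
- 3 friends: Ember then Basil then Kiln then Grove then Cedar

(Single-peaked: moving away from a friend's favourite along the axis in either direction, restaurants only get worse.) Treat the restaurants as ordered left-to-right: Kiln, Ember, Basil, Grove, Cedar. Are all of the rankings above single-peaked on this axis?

no

Axis positions: Kiln=1, Ember=2, Basil=3, Grove=4, Cedar=5.
Faction 1 (peak Grove at position 4): ranking walks positions 4-5-3-2-1, expanding outward from the peak — single-peaked.
Faction 2 (peak Grove at position 4): ranking walks positions 4-3-2-1-5, expanding outward from the peak — single-peaked.
Faction 3 (peak Kiln at position 1): ranking walks positions 1-2-3-4-5, expanding outward from the peak — single-peaked.
Faction 4 (peak Basil at position 3): ranking walks positions 3-2-1-4-5, expanding outward from the peak — single-peaked.
Faction 5: ranking walks positions 4-5-3-1-2; Kiln is ranked above Ember even though Ember lies between Kiln and the peak Grove on the axis — preferences dip and rise again. Not single-peaked.
Faction 6: ranking walks positions 1-4-2-3-5; Grove is ranked above Ember even though Ember lies between Grove and the peak Kiln on the axis — preferences dip and rise again. Not single-peaked.
Faction 7 (peak Ember at position 2): ranking walks positions 2-3-1-4-5, expanding outward from the peak — single-peaked.
Faction 5 violates single-peakedness, so the profile is not single-peaked on this axis.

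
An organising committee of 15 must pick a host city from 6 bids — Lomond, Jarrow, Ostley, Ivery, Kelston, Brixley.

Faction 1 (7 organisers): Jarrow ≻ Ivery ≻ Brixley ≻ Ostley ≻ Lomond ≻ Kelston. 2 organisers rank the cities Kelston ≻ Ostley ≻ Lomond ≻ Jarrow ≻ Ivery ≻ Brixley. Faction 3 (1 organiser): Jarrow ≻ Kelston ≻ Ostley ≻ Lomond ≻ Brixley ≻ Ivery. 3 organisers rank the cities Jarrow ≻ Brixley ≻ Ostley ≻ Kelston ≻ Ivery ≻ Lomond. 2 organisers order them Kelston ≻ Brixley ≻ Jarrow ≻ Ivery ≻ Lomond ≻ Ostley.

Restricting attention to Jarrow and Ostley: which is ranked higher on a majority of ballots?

Jarrow

Ballots ranking Jarrow above Ostley: 7 + 1 + 3 + 2 = 13.
Ballots ranking Ostley above Jarrow: 15 − 13 = 2.
Jarrow wins the head-to-head 13–2.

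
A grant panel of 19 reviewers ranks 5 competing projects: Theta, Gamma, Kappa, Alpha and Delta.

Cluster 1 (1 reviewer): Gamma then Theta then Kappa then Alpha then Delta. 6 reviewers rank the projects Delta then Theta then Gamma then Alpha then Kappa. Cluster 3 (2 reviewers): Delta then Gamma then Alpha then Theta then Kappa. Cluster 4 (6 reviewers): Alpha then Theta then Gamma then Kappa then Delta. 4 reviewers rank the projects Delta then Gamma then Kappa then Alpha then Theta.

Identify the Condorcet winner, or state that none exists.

Head-to-head results (19 reviewers):
Theta vs Gamma: Theta, 12–7.
Theta vs Kappa: Theta wins 15–4.
Theta–Alpha: Alpha 12–7.
Theta–Delta: Delta 12–7.
Gamma vs Kappa: Gamma wins 19–0.
Gamma–Alpha: Gamma 13–6.
Gamma vs Delta: Delta, 12–7.
Kappa vs Alpha: Alpha wins 14–5.
Kappa vs Delta: Delta, 12–7.
Alpha–Delta: Delta 12–7.
Delta defeats every rival head-to-head and is the Condorcet winner.

Delta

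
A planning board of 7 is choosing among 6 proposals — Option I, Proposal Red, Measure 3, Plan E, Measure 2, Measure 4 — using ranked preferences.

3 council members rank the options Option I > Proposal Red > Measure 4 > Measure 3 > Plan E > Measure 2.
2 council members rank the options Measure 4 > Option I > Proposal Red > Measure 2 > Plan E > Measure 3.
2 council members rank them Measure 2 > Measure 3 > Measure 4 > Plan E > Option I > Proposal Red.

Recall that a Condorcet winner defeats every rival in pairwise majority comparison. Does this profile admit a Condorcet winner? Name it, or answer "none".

Pairwise majorities:
Option I vs Proposal Red: 3+2+2 = 7 for Option I, 0 for Proposal Red — Option I by 7–0.
Option I–Measure 3: Option I 5–2.
Option I vs Plan E: Option I preferred on 3+2 = 5 ballots; Option I wins 5–2.
Option I vs Measure 2: Option I, 5–2.
Option I–Measure 4: Measure 4 4–3.
Proposal Red vs Measure 3: 3+2 = 5 for Proposal Red, 2 for Measure 3 — Proposal Red by 5–2.
Proposal Red vs Plan E: 3+2 = 5 for Proposal Red, 2 for Plan E — Proposal Red by 5–2.
Proposal Red vs Measure 2: Proposal Red preferred on 3+2 = 5 ballots; Proposal Red wins 5–2.
Proposal Red–Measure 4: Measure 4 4–3.
Measure 3 vs Plan E: Measure 3 wins 5–2.
Measure 3 vs Measure 2: Measure 3 is ranked higher on 3 ballots, Measure 2 on 4. Measure 2 wins 4–3.
Measure 3 vs Measure 4: Measure 3 preferred on 2 ballots; Measure 4 wins 5–2.
Plan E–Measure 2: Measure 2 4–3.
Plan E vs Measure 4: 0 to 7, Measure 4.
Measure 2 vs Measure 4: 2 to 5, Measure 4.
Measure 4 wins every pairwise contest, so Measure 4 is the Condorcet winner.

Measure 4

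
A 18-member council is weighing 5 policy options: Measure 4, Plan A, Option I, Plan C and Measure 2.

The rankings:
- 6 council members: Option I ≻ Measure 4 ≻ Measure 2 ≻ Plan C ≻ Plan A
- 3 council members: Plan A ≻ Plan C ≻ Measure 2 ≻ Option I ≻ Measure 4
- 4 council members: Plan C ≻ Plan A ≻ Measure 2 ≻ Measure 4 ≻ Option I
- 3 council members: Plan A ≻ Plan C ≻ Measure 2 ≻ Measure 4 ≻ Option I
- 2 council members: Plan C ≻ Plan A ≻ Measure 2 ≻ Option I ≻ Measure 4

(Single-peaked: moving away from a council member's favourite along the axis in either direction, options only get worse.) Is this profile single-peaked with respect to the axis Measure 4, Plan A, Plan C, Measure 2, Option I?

no

Axis positions: Measure 4=1, Plan A=2, Plan C=3, Measure 2=4, Option I=5.
Ballot type 1: ranking walks positions 5-1-4-3-2; Measure 4 is ranked above Measure 2 even though Measure 2 lies between Measure 4 and the peak Option I on the axis — preferences dip and rise again. Not single-peaked.
Ballot type 2 (peak Plan A at position 2): ranking walks positions 2-3-4-5-1, expanding outward from the peak — single-peaked.
Ballot type 3 (peak Plan C at position 3): ranking walks positions 3-2-4-1-5, expanding outward from the peak — single-peaked.
Ballot type 4 (peak Plan A at position 2): ranking walks positions 2-3-4-1-5, expanding outward from the peak — single-peaked.
Ballot type 5 (peak Plan C at position 3): ranking walks positions 3-2-4-5-1, expanding outward from the peak — single-peaked.
Ballot type 1 violates single-peakedness, so the profile is not single-peaked on this axis.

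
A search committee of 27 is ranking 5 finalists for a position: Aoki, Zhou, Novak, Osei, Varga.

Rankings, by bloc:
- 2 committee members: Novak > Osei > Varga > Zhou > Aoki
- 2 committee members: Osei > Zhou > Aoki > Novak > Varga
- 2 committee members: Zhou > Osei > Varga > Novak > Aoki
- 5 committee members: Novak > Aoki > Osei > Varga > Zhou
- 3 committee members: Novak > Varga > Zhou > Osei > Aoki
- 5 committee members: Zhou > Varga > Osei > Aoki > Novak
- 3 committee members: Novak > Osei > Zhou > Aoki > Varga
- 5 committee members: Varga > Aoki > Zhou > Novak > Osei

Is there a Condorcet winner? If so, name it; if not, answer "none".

Pairwise majorities:
Aoki vs Zhou: 10 to 17, Zhou.
Aoki–Novak: Novak 15–12.
Aoki vs Osei: Aoki preferred on 5+5 = 10 ballots; Osei wins 17–10.
Aoki vs Varga: Aoki preferred on 2+5+3 = 10 ballots; Varga wins 17–10.
Zhou–Novak: Zhou 14–13.
Zhou–Osei: Zhou 15–12.
Zhou vs Varga: 2+2+5+3 = 12 for Zhou, 15 for Varga — Varga by 15–12.
Novak vs Osei: 18 to 9, Novak.
Novak vs Varga: 2+2+5+3+3 = 15 for Novak, 12 for Varga — Novak by 15–12.
Osei vs Varga: 14 to 13, Osei.
Every candidate loses at least once (Aoki loses to Zhou; Zhou loses to Varga; Novak loses to Zhou; Osei loses to Zhou; Varga loses to Novak). The majority relation contains the cycle Zhou → Novak → Varga → Zhou, so there is no Condorcet winner.

none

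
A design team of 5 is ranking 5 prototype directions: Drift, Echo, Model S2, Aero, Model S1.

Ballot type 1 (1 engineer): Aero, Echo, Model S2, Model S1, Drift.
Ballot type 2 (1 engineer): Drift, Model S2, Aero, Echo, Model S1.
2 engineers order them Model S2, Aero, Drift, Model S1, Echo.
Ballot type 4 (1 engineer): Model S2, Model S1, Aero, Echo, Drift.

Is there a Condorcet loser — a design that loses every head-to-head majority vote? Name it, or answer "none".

Pairwise majorities:
Drift vs Echo: Drift, 3–2.
Drift vs Model S2: Model S2 wins 4–1.
Drift–Aero: Aero 4–1.
Drift vs Model S1: 1+2 = 3 for Drift, 2 for Model S1 — Drift by 3–2.
Echo vs Model S2: 1 for Echo, 4 for Model S2 — Model S2 by 4–1.
Echo vs Aero: Aero, 5–0.
Echo vs Model S1: Model S1, 3–2.
Model S2–Aero: Model S2 4–1.
Model S2–Model S1: Model S2 5–0.
Aero–Model S1: Aero 4–1.
Echo loses to every other design — it is the Condorcet loser.

Echo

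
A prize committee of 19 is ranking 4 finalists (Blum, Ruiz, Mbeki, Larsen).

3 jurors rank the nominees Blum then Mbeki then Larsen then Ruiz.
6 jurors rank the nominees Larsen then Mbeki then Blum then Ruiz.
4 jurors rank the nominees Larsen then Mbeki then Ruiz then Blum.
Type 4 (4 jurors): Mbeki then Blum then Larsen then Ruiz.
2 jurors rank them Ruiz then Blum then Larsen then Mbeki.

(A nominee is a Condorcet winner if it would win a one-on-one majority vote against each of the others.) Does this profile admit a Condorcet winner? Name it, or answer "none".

Larsen

Pairwise majorities:
Blum–Ruiz: Blum 13–6.
Blum vs Mbeki: Mbeki, 14–5.
Blum–Larsen: Larsen 10–9.
Ruiz vs Mbeki: Mbeki wins 17–2.
Ruiz–Larsen: Larsen 17–2.
Mbeki vs Larsen: Larsen, 12–7.
Larsen beats each of Blum, Ruiz, Mbeki — Larsen is the Condorcet winner.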